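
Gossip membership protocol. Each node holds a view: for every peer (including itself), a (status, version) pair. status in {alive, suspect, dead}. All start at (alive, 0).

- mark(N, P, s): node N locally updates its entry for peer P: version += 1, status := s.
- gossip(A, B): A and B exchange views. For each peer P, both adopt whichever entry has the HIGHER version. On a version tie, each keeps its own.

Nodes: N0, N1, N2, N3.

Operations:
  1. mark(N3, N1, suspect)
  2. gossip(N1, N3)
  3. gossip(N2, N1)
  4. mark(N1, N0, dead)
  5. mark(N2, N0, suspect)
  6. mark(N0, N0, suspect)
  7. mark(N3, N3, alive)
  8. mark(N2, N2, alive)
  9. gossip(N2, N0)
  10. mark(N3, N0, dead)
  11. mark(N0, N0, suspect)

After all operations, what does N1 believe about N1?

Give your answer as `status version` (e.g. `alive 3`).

Op 1: N3 marks N1=suspect -> (suspect,v1)
Op 2: gossip N1<->N3 -> N1.N0=(alive,v0) N1.N1=(suspect,v1) N1.N2=(alive,v0) N1.N3=(alive,v0) | N3.N0=(alive,v0) N3.N1=(suspect,v1) N3.N2=(alive,v0) N3.N3=(alive,v0)
Op 3: gossip N2<->N1 -> N2.N0=(alive,v0) N2.N1=(suspect,v1) N2.N2=(alive,v0) N2.N3=(alive,v0) | N1.N0=(alive,v0) N1.N1=(suspect,v1) N1.N2=(alive,v0) N1.N3=(alive,v0)
Op 4: N1 marks N0=dead -> (dead,v1)
Op 5: N2 marks N0=suspect -> (suspect,v1)
Op 6: N0 marks N0=suspect -> (suspect,v1)
Op 7: N3 marks N3=alive -> (alive,v1)
Op 8: N2 marks N2=alive -> (alive,v1)
Op 9: gossip N2<->N0 -> N2.N0=(suspect,v1) N2.N1=(suspect,v1) N2.N2=(alive,v1) N2.N3=(alive,v0) | N0.N0=(suspect,v1) N0.N1=(suspect,v1) N0.N2=(alive,v1) N0.N3=(alive,v0)
Op 10: N3 marks N0=dead -> (dead,v1)
Op 11: N0 marks N0=suspect -> (suspect,v2)

Answer: suspect 1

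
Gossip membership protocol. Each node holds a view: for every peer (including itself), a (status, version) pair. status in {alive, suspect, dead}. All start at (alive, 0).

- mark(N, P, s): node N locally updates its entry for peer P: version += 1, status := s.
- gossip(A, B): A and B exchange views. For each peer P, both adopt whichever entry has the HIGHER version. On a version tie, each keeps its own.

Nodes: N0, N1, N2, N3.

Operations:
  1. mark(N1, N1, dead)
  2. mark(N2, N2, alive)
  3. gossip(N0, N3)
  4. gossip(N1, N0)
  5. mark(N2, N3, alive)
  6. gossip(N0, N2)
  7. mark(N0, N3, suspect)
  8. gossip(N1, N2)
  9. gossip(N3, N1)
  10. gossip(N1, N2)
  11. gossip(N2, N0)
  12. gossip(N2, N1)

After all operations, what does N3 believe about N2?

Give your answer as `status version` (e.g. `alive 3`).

Answer: alive 1

Derivation:
Op 1: N1 marks N1=dead -> (dead,v1)
Op 2: N2 marks N2=alive -> (alive,v1)
Op 3: gossip N0<->N3 -> N0.N0=(alive,v0) N0.N1=(alive,v0) N0.N2=(alive,v0) N0.N3=(alive,v0) | N3.N0=(alive,v0) N3.N1=(alive,v0) N3.N2=(alive,v0) N3.N3=(alive,v0)
Op 4: gossip N1<->N0 -> N1.N0=(alive,v0) N1.N1=(dead,v1) N1.N2=(alive,v0) N1.N3=(alive,v0) | N0.N0=(alive,v0) N0.N1=(dead,v1) N0.N2=(alive,v0) N0.N3=(alive,v0)
Op 5: N2 marks N3=alive -> (alive,v1)
Op 6: gossip N0<->N2 -> N0.N0=(alive,v0) N0.N1=(dead,v1) N0.N2=(alive,v1) N0.N3=(alive,v1) | N2.N0=(alive,v0) N2.N1=(dead,v1) N2.N2=(alive,v1) N2.N3=(alive,v1)
Op 7: N0 marks N3=suspect -> (suspect,v2)
Op 8: gossip N1<->N2 -> N1.N0=(alive,v0) N1.N1=(dead,v1) N1.N2=(alive,v1) N1.N3=(alive,v1) | N2.N0=(alive,v0) N2.N1=(dead,v1) N2.N2=(alive,v1) N2.N3=(alive,v1)
Op 9: gossip N3<->N1 -> N3.N0=(alive,v0) N3.N1=(dead,v1) N3.N2=(alive,v1) N3.N3=(alive,v1) | N1.N0=(alive,v0) N1.N1=(dead,v1) N1.N2=(alive,v1) N1.N3=(alive,v1)
Op 10: gossip N1<->N2 -> N1.N0=(alive,v0) N1.N1=(dead,v1) N1.N2=(alive,v1) N1.N3=(alive,v1) | N2.N0=(alive,v0) N2.N1=(dead,v1) N2.N2=(alive,v1) N2.N3=(alive,v1)
Op 11: gossip N2<->N0 -> N2.N0=(alive,v0) N2.N1=(dead,v1) N2.N2=(alive,v1) N2.N3=(suspect,v2) | N0.N0=(alive,v0) N0.N1=(dead,v1) N0.N2=(alive,v1) N0.N3=(suspect,v2)
Op 12: gossip N2<->N1 -> N2.N0=(alive,v0) N2.N1=(dead,v1) N2.N2=(alive,v1) N2.N3=(suspect,v2) | N1.N0=(alive,v0) N1.N1=(dead,v1) N1.N2=(alive,v1) N1.N3=(suspect,v2)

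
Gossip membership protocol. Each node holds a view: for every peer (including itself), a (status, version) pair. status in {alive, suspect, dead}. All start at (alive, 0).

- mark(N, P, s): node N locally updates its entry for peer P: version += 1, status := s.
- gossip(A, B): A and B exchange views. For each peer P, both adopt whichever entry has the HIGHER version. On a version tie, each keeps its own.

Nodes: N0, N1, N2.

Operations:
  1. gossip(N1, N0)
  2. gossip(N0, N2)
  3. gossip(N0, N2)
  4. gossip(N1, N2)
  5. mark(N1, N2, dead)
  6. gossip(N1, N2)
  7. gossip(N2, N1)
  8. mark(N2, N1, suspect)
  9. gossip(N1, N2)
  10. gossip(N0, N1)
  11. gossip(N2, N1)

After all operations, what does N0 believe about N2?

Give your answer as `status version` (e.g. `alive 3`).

Op 1: gossip N1<->N0 -> N1.N0=(alive,v0) N1.N1=(alive,v0) N1.N2=(alive,v0) | N0.N0=(alive,v0) N0.N1=(alive,v0) N0.N2=(alive,v0)
Op 2: gossip N0<->N2 -> N0.N0=(alive,v0) N0.N1=(alive,v0) N0.N2=(alive,v0) | N2.N0=(alive,v0) N2.N1=(alive,v0) N2.N2=(alive,v0)
Op 3: gossip N0<->N2 -> N0.N0=(alive,v0) N0.N1=(alive,v0) N0.N2=(alive,v0) | N2.N0=(alive,v0) N2.N1=(alive,v0) N2.N2=(alive,v0)
Op 4: gossip N1<->N2 -> N1.N0=(alive,v0) N1.N1=(alive,v0) N1.N2=(alive,v0) | N2.N0=(alive,v0) N2.N1=(alive,v0) N2.N2=(alive,v0)
Op 5: N1 marks N2=dead -> (dead,v1)
Op 6: gossip N1<->N2 -> N1.N0=(alive,v0) N1.N1=(alive,v0) N1.N2=(dead,v1) | N2.N0=(alive,v0) N2.N1=(alive,v0) N2.N2=(dead,v1)
Op 7: gossip N2<->N1 -> N2.N0=(alive,v0) N2.N1=(alive,v0) N2.N2=(dead,v1) | N1.N0=(alive,v0) N1.N1=(alive,v0) N1.N2=(dead,v1)
Op 8: N2 marks N1=suspect -> (suspect,v1)
Op 9: gossip N1<->N2 -> N1.N0=(alive,v0) N1.N1=(suspect,v1) N1.N2=(dead,v1) | N2.N0=(alive,v0) N2.N1=(suspect,v1) N2.N2=(dead,v1)
Op 10: gossip N0<->N1 -> N0.N0=(alive,v0) N0.N1=(suspect,v1) N0.N2=(dead,v1) | N1.N0=(alive,v0) N1.N1=(suspect,v1) N1.N2=(dead,v1)
Op 11: gossip N2<->N1 -> N2.N0=(alive,v0) N2.N1=(suspect,v1) N2.N2=(dead,v1) | N1.N0=(alive,v0) N1.N1=(suspect,v1) N1.N2=(dead,v1)

Answer: dead 1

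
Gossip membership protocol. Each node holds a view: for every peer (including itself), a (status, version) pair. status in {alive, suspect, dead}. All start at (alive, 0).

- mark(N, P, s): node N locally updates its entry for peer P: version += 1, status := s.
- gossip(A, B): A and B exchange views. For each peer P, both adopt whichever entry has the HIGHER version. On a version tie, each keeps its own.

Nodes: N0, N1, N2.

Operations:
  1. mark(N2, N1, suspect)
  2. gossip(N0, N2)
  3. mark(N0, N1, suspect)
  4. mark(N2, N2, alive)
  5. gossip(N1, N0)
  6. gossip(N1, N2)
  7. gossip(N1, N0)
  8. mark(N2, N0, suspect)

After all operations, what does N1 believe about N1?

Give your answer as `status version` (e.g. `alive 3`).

Answer: suspect 2

Derivation:
Op 1: N2 marks N1=suspect -> (suspect,v1)
Op 2: gossip N0<->N2 -> N0.N0=(alive,v0) N0.N1=(suspect,v1) N0.N2=(alive,v0) | N2.N0=(alive,v0) N2.N1=(suspect,v1) N2.N2=(alive,v0)
Op 3: N0 marks N1=suspect -> (suspect,v2)
Op 4: N2 marks N2=alive -> (alive,v1)
Op 5: gossip N1<->N0 -> N1.N0=(alive,v0) N1.N1=(suspect,v2) N1.N2=(alive,v0) | N0.N0=(alive,v0) N0.N1=(suspect,v2) N0.N2=(alive,v0)
Op 6: gossip N1<->N2 -> N1.N0=(alive,v0) N1.N1=(suspect,v2) N1.N2=(alive,v1) | N2.N0=(alive,v0) N2.N1=(suspect,v2) N2.N2=(alive,v1)
Op 7: gossip N1<->N0 -> N1.N0=(alive,v0) N1.N1=(suspect,v2) N1.N2=(alive,v1) | N0.N0=(alive,v0) N0.N1=(suspect,v2) N0.N2=(alive,v1)
Op 8: N2 marks N0=suspect -> (suspect,v1)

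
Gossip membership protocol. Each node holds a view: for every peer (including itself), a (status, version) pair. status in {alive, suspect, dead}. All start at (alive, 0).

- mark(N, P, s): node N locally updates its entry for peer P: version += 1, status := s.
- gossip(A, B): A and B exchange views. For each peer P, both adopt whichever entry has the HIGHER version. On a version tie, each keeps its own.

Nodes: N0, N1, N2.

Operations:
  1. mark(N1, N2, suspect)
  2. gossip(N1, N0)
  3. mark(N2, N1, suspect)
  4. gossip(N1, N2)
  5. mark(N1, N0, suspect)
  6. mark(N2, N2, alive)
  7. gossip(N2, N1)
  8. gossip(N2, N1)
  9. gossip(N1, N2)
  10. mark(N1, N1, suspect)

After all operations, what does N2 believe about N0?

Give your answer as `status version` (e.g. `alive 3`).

Answer: suspect 1

Derivation:
Op 1: N1 marks N2=suspect -> (suspect,v1)
Op 2: gossip N1<->N0 -> N1.N0=(alive,v0) N1.N1=(alive,v0) N1.N2=(suspect,v1) | N0.N0=(alive,v0) N0.N1=(alive,v0) N0.N2=(suspect,v1)
Op 3: N2 marks N1=suspect -> (suspect,v1)
Op 4: gossip N1<->N2 -> N1.N0=(alive,v0) N1.N1=(suspect,v1) N1.N2=(suspect,v1) | N2.N0=(alive,v0) N2.N1=(suspect,v1) N2.N2=(suspect,v1)
Op 5: N1 marks N0=suspect -> (suspect,v1)
Op 6: N2 marks N2=alive -> (alive,v2)
Op 7: gossip N2<->N1 -> N2.N0=(suspect,v1) N2.N1=(suspect,v1) N2.N2=(alive,v2) | N1.N0=(suspect,v1) N1.N1=(suspect,v1) N1.N2=(alive,v2)
Op 8: gossip N2<->N1 -> N2.N0=(suspect,v1) N2.N1=(suspect,v1) N2.N2=(alive,v2) | N1.N0=(suspect,v1) N1.N1=(suspect,v1) N1.N2=(alive,v2)
Op 9: gossip N1<->N2 -> N1.N0=(suspect,v1) N1.N1=(suspect,v1) N1.N2=(alive,v2) | N2.N0=(suspect,v1) N2.N1=(suspect,v1) N2.N2=(alive,v2)
Op 10: N1 marks N1=suspect -> (suspect,v2)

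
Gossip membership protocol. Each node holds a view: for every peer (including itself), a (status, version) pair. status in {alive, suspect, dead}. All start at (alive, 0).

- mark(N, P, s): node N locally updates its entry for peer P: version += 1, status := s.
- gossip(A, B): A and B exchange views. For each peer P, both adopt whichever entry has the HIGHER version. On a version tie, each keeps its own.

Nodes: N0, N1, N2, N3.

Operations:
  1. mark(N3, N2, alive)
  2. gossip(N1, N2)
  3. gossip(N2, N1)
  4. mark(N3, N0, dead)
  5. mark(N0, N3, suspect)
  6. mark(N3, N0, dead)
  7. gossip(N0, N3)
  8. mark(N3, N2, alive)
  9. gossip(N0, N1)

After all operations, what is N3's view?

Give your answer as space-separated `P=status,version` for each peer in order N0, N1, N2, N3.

Answer: N0=dead,2 N1=alive,0 N2=alive,2 N3=suspect,1

Derivation:
Op 1: N3 marks N2=alive -> (alive,v1)
Op 2: gossip N1<->N2 -> N1.N0=(alive,v0) N1.N1=(alive,v0) N1.N2=(alive,v0) N1.N3=(alive,v0) | N2.N0=(alive,v0) N2.N1=(alive,v0) N2.N2=(alive,v0) N2.N3=(alive,v0)
Op 3: gossip N2<->N1 -> N2.N0=(alive,v0) N2.N1=(alive,v0) N2.N2=(alive,v0) N2.N3=(alive,v0) | N1.N0=(alive,v0) N1.N1=(alive,v0) N1.N2=(alive,v0) N1.N3=(alive,v0)
Op 4: N3 marks N0=dead -> (dead,v1)
Op 5: N0 marks N3=suspect -> (suspect,v1)
Op 6: N3 marks N0=dead -> (dead,v2)
Op 7: gossip N0<->N3 -> N0.N0=(dead,v2) N0.N1=(alive,v0) N0.N2=(alive,v1) N0.N3=(suspect,v1) | N3.N0=(dead,v2) N3.N1=(alive,v0) N3.N2=(alive,v1) N3.N3=(suspect,v1)
Op 8: N3 marks N2=alive -> (alive,v2)
Op 9: gossip N0<->N1 -> N0.N0=(dead,v2) N0.N1=(alive,v0) N0.N2=(alive,v1) N0.N3=(suspect,v1) | N1.N0=(dead,v2) N1.N1=(alive,v0) N1.N2=(alive,v1) N1.N3=(suspect,v1)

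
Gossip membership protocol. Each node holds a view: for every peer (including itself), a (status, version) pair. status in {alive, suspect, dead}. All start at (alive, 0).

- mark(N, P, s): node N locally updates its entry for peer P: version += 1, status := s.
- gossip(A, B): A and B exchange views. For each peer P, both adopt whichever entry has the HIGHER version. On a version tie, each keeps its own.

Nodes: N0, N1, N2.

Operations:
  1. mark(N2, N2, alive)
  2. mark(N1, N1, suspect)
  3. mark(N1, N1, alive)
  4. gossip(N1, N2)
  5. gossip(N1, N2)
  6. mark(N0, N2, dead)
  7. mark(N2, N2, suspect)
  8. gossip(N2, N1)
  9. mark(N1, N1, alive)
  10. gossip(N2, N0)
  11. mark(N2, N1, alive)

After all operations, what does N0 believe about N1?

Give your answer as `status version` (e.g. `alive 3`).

Answer: alive 2

Derivation:
Op 1: N2 marks N2=alive -> (alive,v1)
Op 2: N1 marks N1=suspect -> (suspect,v1)
Op 3: N1 marks N1=alive -> (alive,v2)
Op 4: gossip N1<->N2 -> N1.N0=(alive,v0) N1.N1=(alive,v2) N1.N2=(alive,v1) | N2.N0=(alive,v0) N2.N1=(alive,v2) N2.N2=(alive,v1)
Op 5: gossip N1<->N2 -> N1.N0=(alive,v0) N1.N1=(alive,v2) N1.N2=(alive,v1) | N2.N0=(alive,v0) N2.N1=(alive,v2) N2.N2=(alive,v1)
Op 6: N0 marks N2=dead -> (dead,v1)
Op 7: N2 marks N2=suspect -> (suspect,v2)
Op 8: gossip N2<->N1 -> N2.N0=(alive,v0) N2.N1=(alive,v2) N2.N2=(suspect,v2) | N1.N0=(alive,v0) N1.N1=(alive,v2) N1.N2=(suspect,v2)
Op 9: N1 marks N1=alive -> (alive,v3)
Op 10: gossip N2<->N0 -> N2.N0=(alive,v0) N2.N1=(alive,v2) N2.N2=(suspect,v2) | N0.N0=(alive,v0) N0.N1=(alive,v2) N0.N2=(suspect,v2)
Op 11: N2 marks N1=alive -> (alive,v3)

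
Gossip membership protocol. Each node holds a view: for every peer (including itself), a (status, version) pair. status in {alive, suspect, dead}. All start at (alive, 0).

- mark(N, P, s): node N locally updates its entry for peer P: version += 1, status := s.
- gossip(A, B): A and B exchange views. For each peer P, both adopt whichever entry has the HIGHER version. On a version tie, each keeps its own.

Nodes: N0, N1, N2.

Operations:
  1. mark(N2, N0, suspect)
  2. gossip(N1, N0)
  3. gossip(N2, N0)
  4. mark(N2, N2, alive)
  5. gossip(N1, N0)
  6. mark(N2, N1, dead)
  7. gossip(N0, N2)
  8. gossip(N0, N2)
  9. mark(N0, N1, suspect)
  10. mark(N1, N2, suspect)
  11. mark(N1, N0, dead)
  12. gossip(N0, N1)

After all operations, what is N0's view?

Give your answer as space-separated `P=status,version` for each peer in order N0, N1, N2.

Answer: N0=dead,2 N1=suspect,2 N2=alive,1

Derivation:
Op 1: N2 marks N0=suspect -> (suspect,v1)
Op 2: gossip N1<->N0 -> N1.N0=(alive,v0) N1.N1=(alive,v0) N1.N2=(alive,v0) | N0.N0=(alive,v0) N0.N1=(alive,v0) N0.N2=(alive,v0)
Op 3: gossip N2<->N0 -> N2.N0=(suspect,v1) N2.N1=(alive,v0) N2.N2=(alive,v0) | N0.N0=(suspect,v1) N0.N1=(alive,v0) N0.N2=(alive,v0)
Op 4: N2 marks N2=alive -> (alive,v1)
Op 5: gossip N1<->N0 -> N1.N0=(suspect,v1) N1.N1=(alive,v0) N1.N2=(alive,v0) | N0.N0=(suspect,v1) N0.N1=(alive,v0) N0.N2=(alive,v0)
Op 6: N2 marks N1=dead -> (dead,v1)
Op 7: gossip N0<->N2 -> N0.N0=(suspect,v1) N0.N1=(dead,v1) N0.N2=(alive,v1) | N2.N0=(suspect,v1) N2.N1=(dead,v1) N2.N2=(alive,v1)
Op 8: gossip N0<->N2 -> N0.N0=(suspect,v1) N0.N1=(dead,v1) N0.N2=(alive,v1) | N2.N0=(suspect,v1) N2.N1=(dead,v1) N2.N2=(alive,v1)
Op 9: N0 marks N1=suspect -> (suspect,v2)
Op 10: N1 marks N2=suspect -> (suspect,v1)
Op 11: N1 marks N0=dead -> (dead,v2)
Op 12: gossip N0<->N1 -> N0.N0=(dead,v2) N0.N1=(suspect,v2) N0.N2=(alive,v1) | N1.N0=(dead,v2) N1.N1=(suspect,v2) N1.N2=(suspect,v1)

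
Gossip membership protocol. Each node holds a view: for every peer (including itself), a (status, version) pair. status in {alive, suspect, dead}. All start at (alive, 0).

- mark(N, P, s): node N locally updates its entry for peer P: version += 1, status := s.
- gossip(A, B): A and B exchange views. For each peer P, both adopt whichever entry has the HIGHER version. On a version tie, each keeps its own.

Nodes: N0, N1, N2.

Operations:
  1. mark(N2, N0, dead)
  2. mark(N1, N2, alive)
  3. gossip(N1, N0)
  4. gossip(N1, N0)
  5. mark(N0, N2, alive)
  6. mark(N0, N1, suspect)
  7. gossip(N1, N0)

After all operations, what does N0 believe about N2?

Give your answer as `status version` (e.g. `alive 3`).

Op 1: N2 marks N0=dead -> (dead,v1)
Op 2: N1 marks N2=alive -> (alive,v1)
Op 3: gossip N1<->N0 -> N1.N0=(alive,v0) N1.N1=(alive,v0) N1.N2=(alive,v1) | N0.N0=(alive,v0) N0.N1=(alive,v0) N0.N2=(alive,v1)
Op 4: gossip N1<->N0 -> N1.N0=(alive,v0) N1.N1=(alive,v0) N1.N2=(alive,v1) | N0.N0=(alive,v0) N0.N1=(alive,v0) N0.N2=(alive,v1)
Op 5: N0 marks N2=alive -> (alive,v2)
Op 6: N0 marks N1=suspect -> (suspect,v1)
Op 7: gossip N1<->N0 -> N1.N0=(alive,v0) N1.N1=(suspect,v1) N1.N2=(alive,v2) | N0.N0=(alive,v0) N0.N1=(suspect,v1) N0.N2=(alive,v2)

Answer: alive 2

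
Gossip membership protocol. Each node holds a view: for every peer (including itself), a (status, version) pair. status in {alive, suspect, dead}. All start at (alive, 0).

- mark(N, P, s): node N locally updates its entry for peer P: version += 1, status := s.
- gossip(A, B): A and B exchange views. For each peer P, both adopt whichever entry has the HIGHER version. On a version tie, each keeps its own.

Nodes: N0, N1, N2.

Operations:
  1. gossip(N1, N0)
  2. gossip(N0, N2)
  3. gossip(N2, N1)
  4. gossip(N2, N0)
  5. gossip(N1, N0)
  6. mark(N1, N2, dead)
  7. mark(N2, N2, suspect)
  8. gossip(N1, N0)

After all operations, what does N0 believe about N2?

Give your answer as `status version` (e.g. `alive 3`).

Answer: dead 1

Derivation:
Op 1: gossip N1<->N0 -> N1.N0=(alive,v0) N1.N1=(alive,v0) N1.N2=(alive,v0) | N0.N0=(alive,v0) N0.N1=(alive,v0) N0.N2=(alive,v0)
Op 2: gossip N0<->N2 -> N0.N0=(alive,v0) N0.N1=(alive,v0) N0.N2=(alive,v0) | N2.N0=(alive,v0) N2.N1=(alive,v0) N2.N2=(alive,v0)
Op 3: gossip N2<->N1 -> N2.N0=(alive,v0) N2.N1=(alive,v0) N2.N2=(alive,v0) | N1.N0=(alive,v0) N1.N1=(alive,v0) N1.N2=(alive,v0)
Op 4: gossip N2<->N0 -> N2.N0=(alive,v0) N2.N1=(alive,v0) N2.N2=(alive,v0) | N0.N0=(alive,v0) N0.N1=(alive,v0) N0.N2=(alive,v0)
Op 5: gossip N1<->N0 -> N1.N0=(alive,v0) N1.N1=(alive,v0) N1.N2=(alive,v0) | N0.N0=(alive,v0) N0.N1=(alive,v0) N0.N2=(alive,v0)
Op 6: N1 marks N2=dead -> (dead,v1)
Op 7: N2 marks N2=suspect -> (suspect,v1)
Op 8: gossip N1<->N0 -> N1.N0=(alive,v0) N1.N1=(alive,v0) N1.N2=(dead,v1) | N0.N0=(alive,v0) N0.N1=(alive,v0) N0.N2=(dead,v1)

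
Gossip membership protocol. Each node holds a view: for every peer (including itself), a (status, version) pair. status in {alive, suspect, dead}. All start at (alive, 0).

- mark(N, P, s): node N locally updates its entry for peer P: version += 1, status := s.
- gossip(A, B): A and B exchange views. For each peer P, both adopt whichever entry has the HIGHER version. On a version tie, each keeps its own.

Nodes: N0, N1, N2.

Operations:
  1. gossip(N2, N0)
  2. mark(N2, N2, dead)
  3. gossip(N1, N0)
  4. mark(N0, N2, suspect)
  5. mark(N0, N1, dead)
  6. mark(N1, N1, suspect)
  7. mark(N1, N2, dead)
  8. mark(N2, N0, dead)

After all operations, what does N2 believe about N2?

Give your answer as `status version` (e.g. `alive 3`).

Op 1: gossip N2<->N0 -> N2.N0=(alive,v0) N2.N1=(alive,v0) N2.N2=(alive,v0) | N0.N0=(alive,v0) N0.N1=(alive,v0) N0.N2=(alive,v0)
Op 2: N2 marks N2=dead -> (dead,v1)
Op 3: gossip N1<->N0 -> N1.N0=(alive,v0) N1.N1=(alive,v0) N1.N2=(alive,v0) | N0.N0=(alive,v0) N0.N1=(alive,v0) N0.N2=(alive,v0)
Op 4: N0 marks N2=suspect -> (suspect,v1)
Op 5: N0 marks N1=dead -> (dead,v1)
Op 6: N1 marks N1=suspect -> (suspect,v1)
Op 7: N1 marks N2=dead -> (dead,v1)
Op 8: N2 marks N0=dead -> (dead,v1)

Answer: dead 1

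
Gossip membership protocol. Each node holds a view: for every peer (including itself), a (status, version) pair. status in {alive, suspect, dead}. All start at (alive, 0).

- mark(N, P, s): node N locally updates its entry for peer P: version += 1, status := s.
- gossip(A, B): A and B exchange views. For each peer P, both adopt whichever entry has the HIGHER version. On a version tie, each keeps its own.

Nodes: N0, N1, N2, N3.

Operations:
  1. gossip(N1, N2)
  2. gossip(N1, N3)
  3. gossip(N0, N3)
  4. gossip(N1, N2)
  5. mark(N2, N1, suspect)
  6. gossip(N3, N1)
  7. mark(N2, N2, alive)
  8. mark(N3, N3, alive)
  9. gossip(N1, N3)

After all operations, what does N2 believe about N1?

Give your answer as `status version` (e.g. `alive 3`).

Op 1: gossip N1<->N2 -> N1.N0=(alive,v0) N1.N1=(alive,v0) N1.N2=(alive,v0) N1.N3=(alive,v0) | N2.N0=(alive,v0) N2.N1=(alive,v0) N2.N2=(alive,v0) N2.N3=(alive,v0)
Op 2: gossip N1<->N3 -> N1.N0=(alive,v0) N1.N1=(alive,v0) N1.N2=(alive,v0) N1.N3=(alive,v0) | N3.N0=(alive,v0) N3.N1=(alive,v0) N3.N2=(alive,v0) N3.N3=(alive,v0)
Op 3: gossip N0<->N3 -> N0.N0=(alive,v0) N0.N1=(alive,v0) N0.N2=(alive,v0) N0.N3=(alive,v0) | N3.N0=(alive,v0) N3.N1=(alive,v0) N3.N2=(alive,v0) N3.N3=(alive,v0)
Op 4: gossip N1<->N2 -> N1.N0=(alive,v0) N1.N1=(alive,v0) N1.N2=(alive,v0) N1.N3=(alive,v0) | N2.N0=(alive,v0) N2.N1=(alive,v0) N2.N2=(alive,v0) N2.N3=(alive,v0)
Op 5: N2 marks N1=suspect -> (suspect,v1)
Op 6: gossip N3<->N1 -> N3.N0=(alive,v0) N3.N1=(alive,v0) N3.N2=(alive,v0) N3.N3=(alive,v0) | N1.N0=(alive,v0) N1.N1=(alive,v0) N1.N2=(alive,v0) N1.N3=(alive,v0)
Op 7: N2 marks N2=alive -> (alive,v1)
Op 8: N3 marks N3=alive -> (alive,v1)
Op 9: gossip N1<->N3 -> N1.N0=(alive,v0) N1.N1=(alive,v0) N1.N2=(alive,v0) N1.N3=(alive,v1) | N3.N0=(alive,v0) N3.N1=(alive,v0) N3.N2=(alive,v0) N3.N3=(alive,v1)

Answer: suspect 1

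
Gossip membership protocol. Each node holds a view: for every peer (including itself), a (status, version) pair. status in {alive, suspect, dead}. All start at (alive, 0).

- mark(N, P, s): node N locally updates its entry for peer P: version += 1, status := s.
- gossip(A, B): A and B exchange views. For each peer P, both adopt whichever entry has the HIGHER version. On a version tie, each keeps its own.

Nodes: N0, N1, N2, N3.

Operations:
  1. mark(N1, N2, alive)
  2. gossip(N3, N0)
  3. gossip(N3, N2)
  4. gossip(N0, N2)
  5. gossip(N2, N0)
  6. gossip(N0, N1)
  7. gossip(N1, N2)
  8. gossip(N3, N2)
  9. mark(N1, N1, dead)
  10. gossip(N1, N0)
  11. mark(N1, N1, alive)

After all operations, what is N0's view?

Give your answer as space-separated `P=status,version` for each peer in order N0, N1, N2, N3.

Op 1: N1 marks N2=alive -> (alive,v1)
Op 2: gossip N3<->N0 -> N3.N0=(alive,v0) N3.N1=(alive,v0) N3.N2=(alive,v0) N3.N3=(alive,v0) | N0.N0=(alive,v0) N0.N1=(alive,v0) N0.N2=(alive,v0) N0.N3=(alive,v0)
Op 3: gossip N3<->N2 -> N3.N0=(alive,v0) N3.N1=(alive,v0) N3.N2=(alive,v0) N3.N3=(alive,v0) | N2.N0=(alive,v0) N2.N1=(alive,v0) N2.N2=(alive,v0) N2.N3=(alive,v0)
Op 4: gossip N0<->N2 -> N0.N0=(alive,v0) N0.N1=(alive,v0) N0.N2=(alive,v0) N0.N3=(alive,v0) | N2.N0=(alive,v0) N2.N1=(alive,v0) N2.N2=(alive,v0) N2.N3=(alive,v0)
Op 5: gossip N2<->N0 -> N2.N0=(alive,v0) N2.N1=(alive,v0) N2.N2=(alive,v0) N2.N3=(alive,v0) | N0.N0=(alive,v0) N0.N1=(alive,v0) N0.N2=(alive,v0) N0.N3=(alive,v0)
Op 6: gossip N0<->N1 -> N0.N0=(alive,v0) N0.N1=(alive,v0) N0.N2=(alive,v1) N0.N3=(alive,v0) | N1.N0=(alive,v0) N1.N1=(alive,v0) N1.N2=(alive,v1) N1.N3=(alive,v0)
Op 7: gossip N1<->N2 -> N1.N0=(alive,v0) N1.N1=(alive,v0) N1.N2=(alive,v1) N1.N3=(alive,v0) | N2.N0=(alive,v0) N2.N1=(alive,v0) N2.N2=(alive,v1) N2.N3=(alive,v0)
Op 8: gossip N3<->N2 -> N3.N0=(alive,v0) N3.N1=(alive,v0) N3.N2=(alive,v1) N3.N3=(alive,v0) | N2.N0=(alive,v0) N2.N1=(alive,v0) N2.N2=(alive,v1) N2.N3=(alive,v0)
Op 9: N1 marks N1=dead -> (dead,v1)
Op 10: gossip N1<->N0 -> N1.N0=(alive,v0) N1.N1=(dead,v1) N1.N2=(alive,v1) N1.N3=(alive,v0) | N0.N0=(alive,v0) N0.N1=(dead,v1) N0.N2=(alive,v1) N0.N3=(alive,v0)
Op 11: N1 marks N1=alive -> (alive,v2)

Answer: N0=alive,0 N1=dead,1 N2=alive,1 N3=alive,0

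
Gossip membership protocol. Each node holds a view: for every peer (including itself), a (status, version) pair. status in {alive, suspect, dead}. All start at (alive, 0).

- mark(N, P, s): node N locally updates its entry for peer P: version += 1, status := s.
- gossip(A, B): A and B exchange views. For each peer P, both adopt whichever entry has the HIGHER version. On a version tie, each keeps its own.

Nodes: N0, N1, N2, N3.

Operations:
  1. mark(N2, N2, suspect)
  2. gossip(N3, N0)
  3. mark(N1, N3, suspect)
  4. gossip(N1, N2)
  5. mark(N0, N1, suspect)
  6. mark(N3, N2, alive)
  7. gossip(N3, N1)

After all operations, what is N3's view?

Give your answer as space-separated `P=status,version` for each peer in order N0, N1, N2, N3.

Answer: N0=alive,0 N1=alive,0 N2=alive,1 N3=suspect,1

Derivation:
Op 1: N2 marks N2=suspect -> (suspect,v1)
Op 2: gossip N3<->N0 -> N3.N0=(alive,v0) N3.N1=(alive,v0) N3.N2=(alive,v0) N3.N3=(alive,v0) | N0.N0=(alive,v0) N0.N1=(alive,v0) N0.N2=(alive,v0) N0.N3=(alive,v0)
Op 3: N1 marks N3=suspect -> (suspect,v1)
Op 4: gossip N1<->N2 -> N1.N0=(alive,v0) N1.N1=(alive,v0) N1.N2=(suspect,v1) N1.N3=(suspect,v1) | N2.N0=(alive,v0) N2.N1=(alive,v0) N2.N2=(suspect,v1) N2.N3=(suspect,v1)
Op 5: N0 marks N1=suspect -> (suspect,v1)
Op 6: N3 marks N2=alive -> (alive,v1)
Op 7: gossip N3<->N1 -> N3.N0=(alive,v0) N3.N1=(alive,v0) N3.N2=(alive,v1) N3.N3=(suspect,v1) | N1.N0=(alive,v0) N1.N1=(alive,v0) N1.N2=(suspect,v1) N1.N3=(suspect,v1)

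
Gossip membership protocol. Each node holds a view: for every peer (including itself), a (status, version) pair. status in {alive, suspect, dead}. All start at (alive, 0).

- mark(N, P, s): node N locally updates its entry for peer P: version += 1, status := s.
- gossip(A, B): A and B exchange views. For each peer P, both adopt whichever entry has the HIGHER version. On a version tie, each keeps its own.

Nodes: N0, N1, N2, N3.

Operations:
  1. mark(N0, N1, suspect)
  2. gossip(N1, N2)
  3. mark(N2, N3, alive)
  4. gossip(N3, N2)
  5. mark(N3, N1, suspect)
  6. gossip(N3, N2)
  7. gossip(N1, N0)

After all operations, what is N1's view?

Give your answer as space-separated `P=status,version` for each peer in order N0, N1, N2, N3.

Op 1: N0 marks N1=suspect -> (suspect,v1)
Op 2: gossip N1<->N2 -> N1.N0=(alive,v0) N1.N1=(alive,v0) N1.N2=(alive,v0) N1.N3=(alive,v0) | N2.N0=(alive,v0) N2.N1=(alive,v0) N2.N2=(alive,v0) N2.N3=(alive,v0)
Op 3: N2 marks N3=alive -> (alive,v1)
Op 4: gossip N3<->N2 -> N3.N0=(alive,v0) N3.N1=(alive,v0) N3.N2=(alive,v0) N3.N3=(alive,v1) | N2.N0=(alive,v0) N2.N1=(alive,v0) N2.N2=(alive,v0) N2.N3=(alive,v1)
Op 5: N3 marks N1=suspect -> (suspect,v1)
Op 6: gossip N3<->N2 -> N3.N0=(alive,v0) N3.N1=(suspect,v1) N3.N2=(alive,v0) N3.N3=(alive,v1) | N2.N0=(alive,v0) N2.N1=(suspect,v1) N2.N2=(alive,v0) N2.N3=(alive,v1)
Op 7: gossip N1<->N0 -> N1.N0=(alive,v0) N1.N1=(suspect,v1) N1.N2=(alive,v0) N1.N3=(alive,v0) | N0.N0=(alive,v0) N0.N1=(suspect,v1) N0.N2=(alive,v0) N0.N3=(alive,v0)

Answer: N0=alive,0 N1=suspect,1 N2=alive,0 N3=alive,0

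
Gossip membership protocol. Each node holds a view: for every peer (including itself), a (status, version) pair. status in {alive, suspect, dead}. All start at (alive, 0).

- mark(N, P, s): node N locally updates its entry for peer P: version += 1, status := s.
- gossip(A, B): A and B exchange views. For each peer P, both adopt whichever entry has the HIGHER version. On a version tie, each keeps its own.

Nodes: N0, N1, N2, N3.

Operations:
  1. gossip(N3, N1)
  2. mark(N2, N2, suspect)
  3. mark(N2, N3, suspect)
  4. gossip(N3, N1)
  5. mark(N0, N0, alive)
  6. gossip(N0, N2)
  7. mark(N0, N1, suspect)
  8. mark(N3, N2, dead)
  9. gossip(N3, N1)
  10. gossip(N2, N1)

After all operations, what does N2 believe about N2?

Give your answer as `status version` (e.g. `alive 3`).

Answer: suspect 1

Derivation:
Op 1: gossip N3<->N1 -> N3.N0=(alive,v0) N3.N1=(alive,v0) N3.N2=(alive,v0) N3.N3=(alive,v0) | N1.N0=(alive,v0) N1.N1=(alive,v0) N1.N2=(alive,v0) N1.N3=(alive,v0)
Op 2: N2 marks N2=suspect -> (suspect,v1)
Op 3: N2 marks N3=suspect -> (suspect,v1)
Op 4: gossip N3<->N1 -> N3.N0=(alive,v0) N3.N1=(alive,v0) N3.N2=(alive,v0) N3.N3=(alive,v0) | N1.N0=(alive,v0) N1.N1=(alive,v0) N1.N2=(alive,v0) N1.N3=(alive,v0)
Op 5: N0 marks N0=alive -> (alive,v1)
Op 6: gossip N0<->N2 -> N0.N0=(alive,v1) N0.N1=(alive,v0) N0.N2=(suspect,v1) N0.N3=(suspect,v1) | N2.N0=(alive,v1) N2.N1=(alive,v0) N2.N2=(suspect,v1) N2.N3=(suspect,v1)
Op 7: N0 marks N1=suspect -> (suspect,v1)
Op 8: N3 marks N2=dead -> (dead,v1)
Op 9: gossip N3<->N1 -> N3.N0=(alive,v0) N3.N1=(alive,v0) N3.N2=(dead,v1) N3.N3=(alive,v0) | N1.N0=(alive,v0) N1.N1=(alive,v0) N1.N2=(dead,v1) N1.N3=(alive,v0)
Op 10: gossip N2<->N1 -> N2.N0=(alive,v1) N2.N1=(alive,v0) N2.N2=(suspect,v1) N2.N3=(suspect,v1) | N1.N0=(alive,v1) N1.N1=(alive,v0) N1.N2=(dead,v1) N1.N3=(suspect,v1)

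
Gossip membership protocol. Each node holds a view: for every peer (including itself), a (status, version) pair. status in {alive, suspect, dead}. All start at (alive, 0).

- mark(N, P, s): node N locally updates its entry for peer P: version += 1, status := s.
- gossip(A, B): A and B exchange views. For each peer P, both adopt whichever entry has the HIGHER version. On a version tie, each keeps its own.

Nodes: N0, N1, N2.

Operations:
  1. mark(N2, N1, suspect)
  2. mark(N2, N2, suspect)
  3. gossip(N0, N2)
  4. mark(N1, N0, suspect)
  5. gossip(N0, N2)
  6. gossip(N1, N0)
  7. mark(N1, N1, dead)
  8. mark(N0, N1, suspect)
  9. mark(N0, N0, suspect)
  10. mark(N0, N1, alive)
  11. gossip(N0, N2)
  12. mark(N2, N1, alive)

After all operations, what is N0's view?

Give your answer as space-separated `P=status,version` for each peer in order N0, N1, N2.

Op 1: N2 marks N1=suspect -> (suspect,v1)
Op 2: N2 marks N2=suspect -> (suspect,v1)
Op 3: gossip N0<->N2 -> N0.N0=(alive,v0) N0.N1=(suspect,v1) N0.N2=(suspect,v1) | N2.N0=(alive,v0) N2.N1=(suspect,v1) N2.N2=(suspect,v1)
Op 4: N1 marks N0=suspect -> (suspect,v1)
Op 5: gossip N0<->N2 -> N0.N0=(alive,v0) N0.N1=(suspect,v1) N0.N2=(suspect,v1) | N2.N0=(alive,v0) N2.N1=(suspect,v1) N2.N2=(suspect,v1)
Op 6: gossip N1<->N0 -> N1.N0=(suspect,v1) N1.N1=(suspect,v1) N1.N2=(suspect,v1) | N0.N0=(suspect,v1) N0.N1=(suspect,v1) N0.N2=(suspect,v1)
Op 7: N1 marks N1=dead -> (dead,v2)
Op 8: N0 marks N1=suspect -> (suspect,v2)
Op 9: N0 marks N0=suspect -> (suspect,v2)
Op 10: N0 marks N1=alive -> (alive,v3)
Op 11: gossip N0<->N2 -> N0.N0=(suspect,v2) N0.N1=(alive,v3) N0.N2=(suspect,v1) | N2.N0=(suspect,v2) N2.N1=(alive,v3) N2.N2=(suspect,v1)
Op 12: N2 marks N1=alive -> (alive,v4)

Answer: N0=suspect,2 N1=alive,3 N2=suspect,1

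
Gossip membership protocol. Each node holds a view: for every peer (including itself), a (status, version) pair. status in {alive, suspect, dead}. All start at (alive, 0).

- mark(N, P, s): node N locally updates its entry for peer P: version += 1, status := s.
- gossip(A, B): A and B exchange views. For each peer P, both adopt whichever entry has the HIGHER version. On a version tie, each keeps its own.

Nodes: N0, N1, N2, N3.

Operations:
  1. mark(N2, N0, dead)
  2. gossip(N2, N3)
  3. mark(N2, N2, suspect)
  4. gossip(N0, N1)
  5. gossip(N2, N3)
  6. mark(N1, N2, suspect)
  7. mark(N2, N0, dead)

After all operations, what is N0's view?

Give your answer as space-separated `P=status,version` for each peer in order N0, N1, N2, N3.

Answer: N0=alive,0 N1=alive,0 N2=alive,0 N3=alive,0

Derivation:
Op 1: N2 marks N0=dead -> (dead,v1)
Op 2: gossip N2<->N3 -> N2.N0=(dead,v1) N2.N1=(alive,v0) N2.N2=(alive,v0) N2.N3=(alive,v0) | N3.N0=(dead,v1) N3.N1=(alive,v0) N3.N2=(alive,v0) N3.N3=(alive,v0)
Op 3: N2 marks N2=suspect -> (suspect,v1)
Op 4: gossip N0<->N1 -> N0.N0=(alive,v0) N0.N1=(alive,v0) N0.N2=(alive,v0) N0.N3=(alive,v0) | N1.N0=(alive,v0) N1.N1=(alive,v0) N1.N2=(alive,v0) N1.N3=(alive,v0)
Op 5: gossip N2<->N3 -> N2.N0=(dead,v1) N2.N1=(alive,v0) N2.N2=(suspect,v1) N2.N3=(alive,v0) | N3.N0=(dead,v1) N3.N1=(alive,v0) N3.N2=(suspect,v1) N3.N3=(alive,v0)
Op 6: N1 marks N2=suspect -> (suspect,v1)
Op 7: N2 marks N0=dead -> (dead,v2)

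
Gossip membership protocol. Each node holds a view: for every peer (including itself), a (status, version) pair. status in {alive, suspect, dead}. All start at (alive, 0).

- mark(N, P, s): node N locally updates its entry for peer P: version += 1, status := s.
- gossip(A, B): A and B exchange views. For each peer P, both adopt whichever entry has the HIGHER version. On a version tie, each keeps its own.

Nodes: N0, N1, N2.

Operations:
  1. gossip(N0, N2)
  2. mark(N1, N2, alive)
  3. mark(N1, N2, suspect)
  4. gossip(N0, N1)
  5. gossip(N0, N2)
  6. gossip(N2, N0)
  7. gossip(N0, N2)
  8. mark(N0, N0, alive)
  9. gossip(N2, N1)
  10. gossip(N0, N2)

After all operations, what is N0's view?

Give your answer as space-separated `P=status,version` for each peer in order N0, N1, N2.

Op 1: gossip N0<->N2 -> N0.N0=(alive,v0) N0.N1=(alive,v0) N0.N2=(alive,v0) | N2.N0=(alive,v0) N2.N1=(alive,v0) N2.N2=(alive,v0)
Op 2: N1 marks N2=alive -> (alive,v1)
Op 3: N1 marks N2=suspect -> (suspect,v2)
Op 4: gossip N0<->N1 -> N0.N0=(alive,v0) N0.N1=(alive,v0) N0.N2=(suspect,v2) | N1.N0=(alive,v0) N1.N1=(alive,v0) N1.N2=(suspect,v2)
Op 5: gossip N0<->N2 -> N0.N0=(alive,v0) N0.N1=(alive,v0) N0.N2=(suspect,v2) | N2.N0=(alive,v0) N2.N1=(alive,v0) N2.N2=(suspect,v2)
Op 6: gossip N2<->N0 -> N2.N0=(alive,v0) N2.N1=(alive,v0) N2.N2=(suspect,v2) | N0.N0=(alive,v0) N0.N1=(alive,v0) N0.N2=(suspect,v2)
Op 7: gossip N0<->N2 -> N0.N0=(alive,v0) N0.N1=(alive,v0) N0.N2=(suspect,v2) | N2.N0=(alive,v0) N2.N1=(alive,v0) N2.N2=(suspect,v2)
Op 8: N0 marks N0=alive -> (alive,v1)
Op 9: gossip N2<->N1 -> N2.N0=(alive,v0) N2.N1=(alive,v0) N2.N2=(suspect,v2) | N1.N0=(alive,v0) N1.N1=(alive,v0) N1.N2=(suspect,v2)
Op 10: gossip N0<->N2 -> N0.N0=(alive,v1) N0.N1=(alive,v0) N0.N2=(suspect,v2) | N2.N0=(alive,v1) N2.N1=(alive,v0) N2.N2=(suspect,v2)

Answer: N0=alive,1 N1=alive,0 N2=suspect,2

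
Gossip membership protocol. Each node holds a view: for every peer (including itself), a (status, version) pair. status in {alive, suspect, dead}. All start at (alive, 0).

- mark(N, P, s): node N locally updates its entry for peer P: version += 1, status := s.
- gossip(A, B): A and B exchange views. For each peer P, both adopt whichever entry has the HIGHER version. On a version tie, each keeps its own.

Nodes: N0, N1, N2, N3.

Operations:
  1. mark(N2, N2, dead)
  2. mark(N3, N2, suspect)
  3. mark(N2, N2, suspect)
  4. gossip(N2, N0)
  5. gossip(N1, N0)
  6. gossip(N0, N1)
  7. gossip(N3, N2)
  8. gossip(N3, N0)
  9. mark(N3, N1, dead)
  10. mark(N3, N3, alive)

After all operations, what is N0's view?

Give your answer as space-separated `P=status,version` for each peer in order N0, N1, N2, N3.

Answer: N0=alive,0 N1=alive,0 N2=suspect,2 N3=alive,0

Derivation:
Op 1: N2 marks N2=dead -> (dead,v1)
Op 2: N3 marks N2=suspect -> (suspect,v1)
Op 3: N2 marks N2=suspect -> (suspect,v2)
Op 4: gossip N2<->N0 -> N2.N0=(alive,v0) N2.N1=(alive,v0) N2.N2=(suspect,v2) N2.N3=(alive,v0) | N0.N0=(alive,v0) N0.N1=(alive,v0) N0.N2=(suspect,v2) N0.N3=(alive,v0)
Op 5: gossip N1<->N0 -> N1.N0=(alive,v0) N1.N1=(alive,v0) N1.N2=(suspect,v2) N1.N3=(alive,v0) | N0.N0=(alive,v0) N0.N1=(alive,v0) N0.N2=(suspect,v2) N0.N3=(alive,v0)
Op 6: gossip N0<->N1 -> N0.N0=(alive,v0) N0.N1=(alive,v0) N0.N2=(suspect,v2) N0.N3=(alive,v0) | N1.N0=(alive,v0) N1.N1=(alive,v0) N1.N2=(suspect,v2) N1.N3=(alive,v0)
Op 7: gossip N3<->N2 -> N3.N0=(alive,v0) N3.N1=(alive,v0) N3.N2=(suspect,v2) N3.N3=(alive,v0) | N2.N0=(alive,v0) N2.N1=(alive,v0) N2.N2=(suspect,v2) N2.N3=(alive,v0)
Op 8: gossip N3<->N0 -> N3.N0=(alive,v0) N3.N1=(alive,v0) N3.N2=(suspect,v2) N3.N3=(alive,v0) | N0.N0=(alive,v0) N0.N1=(alive,v0) N0.N2=(suspect,v2) N0.N3=(alive,v0)
Op 9: N3 marks N1=dead -> (dead,v1)
Op 10: N3 marks N3=alive -> (alive,v1)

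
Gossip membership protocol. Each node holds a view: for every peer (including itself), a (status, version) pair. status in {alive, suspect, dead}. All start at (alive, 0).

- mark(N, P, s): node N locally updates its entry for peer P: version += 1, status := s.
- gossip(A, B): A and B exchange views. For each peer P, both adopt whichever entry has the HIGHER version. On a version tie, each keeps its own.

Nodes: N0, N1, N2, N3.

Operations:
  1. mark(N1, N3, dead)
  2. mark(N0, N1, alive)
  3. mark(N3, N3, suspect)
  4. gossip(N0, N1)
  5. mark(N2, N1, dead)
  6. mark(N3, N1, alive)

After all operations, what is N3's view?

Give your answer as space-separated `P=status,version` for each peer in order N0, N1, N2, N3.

Answer: N0=alive,0 N1=alive,1 N2=alive,0 N3=suspect,1

Derivation:
Op 1: N1 marks N3=dead -> (dead,v1)
Op 2: N0 marks N1=alive -> (alive,v1)
Op 3: N3 marks N3=suspect -> (suspect,v1)
Op 4: gossip N0<->N1 -> N0.N0=(alive,v0) N0.N1=(alive,v1) N0.N2=(alive,v0) N0.N3=(dead,v1) | N1.N0=(alive,v0) N1.N1=(alive,v1) N1.N2=(alive,v0) N1.N3=(dead,v1)
Op 5: N2 marks N1=dead -> (dead,v1)
Op 6: N3 marks N1=alive -> (alive,v1)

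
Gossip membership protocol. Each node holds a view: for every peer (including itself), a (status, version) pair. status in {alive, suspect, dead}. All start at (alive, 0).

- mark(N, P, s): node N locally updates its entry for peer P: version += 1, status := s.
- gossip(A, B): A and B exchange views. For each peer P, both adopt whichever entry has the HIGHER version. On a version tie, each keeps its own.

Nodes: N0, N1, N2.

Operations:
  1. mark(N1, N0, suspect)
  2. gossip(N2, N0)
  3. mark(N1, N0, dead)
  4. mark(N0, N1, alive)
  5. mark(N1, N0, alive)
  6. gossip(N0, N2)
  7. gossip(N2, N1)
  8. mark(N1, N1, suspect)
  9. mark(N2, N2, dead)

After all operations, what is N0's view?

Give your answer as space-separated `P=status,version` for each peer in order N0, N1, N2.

Answer: N0=alive,0 N1=alive,1 N2=alive,0

Derivation:
Op 1: N1 marks N0=suspect -> (suspect,v1)
Op 2: gossip N2<->N0 -> N2.N0=(alive,v0) N2.N1=(alive,v0) N2.N2=(alive,v0) | N0.N0=(alive,v0) N0.N1=(alive,v0) N0.N2=(alive,v0)
Op 3: N1 marks N0=dead -> (dead,v2)
Op 4: N0 marks N1=alive -> (alive,v1)
Op 5: N1 marks N0=alive -> (alive,v3)
Op 6: gossip N0<->N2 -> N0.N0=(alive,v0) N0.N1=(alive,v1) N0.N2=(alive,v0) | N2.N0=(alive,v0) N2.N1=(alive,v1) N2.N2=(alive,v0)
Op 7: gossip N2<->N1 -> N2.N0=(alive,v3) N2.N1=(alive,v1) N2.N2=(alive,v0) | N1.N0=(alive,v3) N1.N1=(alive,v1) N1.N2=(alive,v0)
Op 8: N1 marks N1=suspect -> (suspect,v2)
Op 9: N2 marks N2=dead -> (dead,v1)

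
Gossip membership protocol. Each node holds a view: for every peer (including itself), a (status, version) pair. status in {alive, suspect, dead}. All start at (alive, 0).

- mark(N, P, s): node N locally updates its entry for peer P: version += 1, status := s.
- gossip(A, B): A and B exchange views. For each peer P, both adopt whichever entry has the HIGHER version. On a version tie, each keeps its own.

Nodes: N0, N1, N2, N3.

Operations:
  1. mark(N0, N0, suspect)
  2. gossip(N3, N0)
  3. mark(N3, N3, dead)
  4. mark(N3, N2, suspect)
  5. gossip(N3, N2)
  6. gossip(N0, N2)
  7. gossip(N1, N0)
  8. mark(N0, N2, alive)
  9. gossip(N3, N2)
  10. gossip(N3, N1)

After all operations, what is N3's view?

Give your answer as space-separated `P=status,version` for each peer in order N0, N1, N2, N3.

Answer: N0=suspect,1 N1=alive,0 N2=suspect,1 N3=dead,1

Derivation:
Op 1: N0 marks N0=suspect -> (suspect,v1)
Op 2: gossip N3<->N0 -> N3.N0=(suspect,v1) N3.N1=(alive,v0) N3.N2=(alive,v0) N3.N3=(alive,v0) | N0.N0=(suspect,v1) N0.N1=(alive,v0) N0.N2=(alive,v0) N0.N3=(alive,v0)
Op 3: N3 marks N3=dead -> (dead,v1)
Op 4: N3 marks N2=suspect -> (suspect,v1)
Op 5: gossip N3<->N2 -> N3.N0=(suspect,v1) N3.N1=(alive,v0) N3.N2=(suspect,v1) N3.N3=(dead,v1) | N2.N0=(suspect,v1) N2.N1=(alive,v0) N2.N2=(suspect,v1) N2.N3=(dead,v1)
Op 6: gossip N0<->N2 -> N0.N0=(suspect,v1) N0.N1=(alive,v0) N0.N2=(suspect,v1) N0.N3=(dead,v1) | N2.N0=(suspect,v1) N2.N1=(alive,v0) N2.N2=(suspect,v1) N2.N3=(dead,v1)
Op 7: gossip N1<->N0 -> N1.N0=(suspect,v1) N1.N1=(alive,v0) N1.N2=(suspect,v1) N1.N3=(dead,v1) | N0.N0=(suspect,v1) N0.N1=(alive,v0) N0.N2=(suspect,v1) N0.N3=(dead,v1)
Op 8: N0 marks N2=alive -> (alive,v2)
Op 9: gossip N3<->N2 -> N3.N0=(suspect,v1) N3.N1=(alive,v0) N3.N2=(suspect,v1) N3.N3=(dead,v1) | N2.N0=(suspect,v1) N2.N1=(alive,v0) N2.N2=(suspect,v1) N2.N3=(dead,v1)
Op 10: gossip N3<->N1 -> N3.N0=(suspect,v1) N3.N1=(alive,v0) N3.N2=(suspect,v1) N3.N3=(dead,v1) | N1.N0=(suspect,v1) N1.N1=(alive,v0) N1.N2=(suspect,v1) N1.N3=(dead,v1)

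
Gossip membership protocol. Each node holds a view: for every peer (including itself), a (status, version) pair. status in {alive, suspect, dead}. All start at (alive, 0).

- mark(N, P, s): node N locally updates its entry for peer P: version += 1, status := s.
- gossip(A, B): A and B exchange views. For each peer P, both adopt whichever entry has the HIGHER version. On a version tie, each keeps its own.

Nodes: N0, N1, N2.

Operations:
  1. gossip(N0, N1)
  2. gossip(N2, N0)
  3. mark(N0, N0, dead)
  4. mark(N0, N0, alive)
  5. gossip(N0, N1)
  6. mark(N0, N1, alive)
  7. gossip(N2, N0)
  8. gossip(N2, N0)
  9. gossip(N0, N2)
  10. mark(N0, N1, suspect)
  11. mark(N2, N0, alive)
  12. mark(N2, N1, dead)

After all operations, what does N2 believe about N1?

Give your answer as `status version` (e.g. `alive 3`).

Op 1: gossip N0<->N1 -> N0.N0=(alive,v0) N0.N1=(alive,v0) N0.N2=(alive,v0) | N1.N0=(alive,v0) N1.N1=(alive,v0) N1.N2=(alive,v0)
Op 2: gossip N2<->N0 -> N2.N0=(alive,v0) N2.N1=(alive,v0) N2.N2=(alive,v0) | N0.N0=(alive,v0) N0.N1=(alive,v0) N0.N2=(alive,v0)
Op 3: N0 marks N0=dead -> (dead,v1)
Op 4: N0 marks N0=alive -> (alive,v2)
Op 5: gossip N0<->N1 -> N0.N0=(alive,v2) N0.N1=(alive,v0) N0.N2=(alive,v0) | N1.N0=(alive,v2) N1.N1=(alive,v0) N1.N2=(alive,v0)
Op 6: N0 marks N1=alive -> (alive,v1)
Op 7: gossip N2<->N0 -> N2.N0=(alive,v2) N2.N1=(alive,v1) N2.N2=(alive,v0) | N0.N0=(alive,v2) N0.N1=(alive,v1) N0.N2=(alive,v0)
Op 8: gossip N2<->N0 -> N2.N0=(alive,v2) N2.N1=(alive,v1) N2.N2=(alive,v0) | N0.N0=(alive,v2) N0.N1=(alive,v1) N0.N2=(alive,v0)
Op 9: gossip N0<->N2 -> N0.N0=(alive,v2) N0.N1=(alive,v1) N0.N2=(alive,v0) | N2.N0=(alive,v2) N2.N1=(alive,v1) N2.N2=(alive,v0)
Op 10: N0 marks N1=suspect -> (suspect,v2)
Op 11: N2 marks N0=alive -> (alive,v3)
Op 12: N2 marks N1=dead -> (dead,v2)

Answer: dead 2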